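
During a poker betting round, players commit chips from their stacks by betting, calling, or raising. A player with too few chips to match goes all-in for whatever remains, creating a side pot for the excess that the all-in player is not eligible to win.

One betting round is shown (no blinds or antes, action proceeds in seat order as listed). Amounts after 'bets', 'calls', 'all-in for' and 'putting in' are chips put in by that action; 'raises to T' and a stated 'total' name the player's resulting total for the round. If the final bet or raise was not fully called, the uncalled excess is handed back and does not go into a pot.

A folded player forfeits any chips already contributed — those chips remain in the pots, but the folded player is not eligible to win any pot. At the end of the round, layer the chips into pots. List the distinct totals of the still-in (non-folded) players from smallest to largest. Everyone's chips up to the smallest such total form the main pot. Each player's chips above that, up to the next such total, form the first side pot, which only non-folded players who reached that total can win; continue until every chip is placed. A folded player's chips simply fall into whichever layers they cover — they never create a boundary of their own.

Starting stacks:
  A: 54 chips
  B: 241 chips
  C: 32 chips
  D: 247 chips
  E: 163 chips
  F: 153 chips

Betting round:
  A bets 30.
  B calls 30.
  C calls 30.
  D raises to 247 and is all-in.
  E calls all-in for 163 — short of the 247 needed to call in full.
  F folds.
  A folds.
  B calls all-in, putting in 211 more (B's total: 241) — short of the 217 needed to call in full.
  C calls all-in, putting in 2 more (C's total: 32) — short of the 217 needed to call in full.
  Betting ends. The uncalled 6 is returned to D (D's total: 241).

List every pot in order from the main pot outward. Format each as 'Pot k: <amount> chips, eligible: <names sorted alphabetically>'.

Pot 1: 158 chips, eligible: B, C, D, E
Pot 2: 393 chips, eligible: B, D, E
Pot 3: 156 chips, eligible: B, D

Derivation:
Contributions (after 6 returned to D): A=30, B=241, C=32, D=241, E=163
Folded: A, F
Pot levels (distinct totals of non-folded players): 32, 163, 241
Layer 1-32: A 30 + B 32 + C 32 + D 32 + E 32 = 158 chips; eligible B, C, D, E
Layer 33-163: 131 each from B, D, E = 131*3 = 393 chips; eligible B, D, E
Layer 164-241: 78 each from B, D = 78*2 = 156 chips; eligible B, D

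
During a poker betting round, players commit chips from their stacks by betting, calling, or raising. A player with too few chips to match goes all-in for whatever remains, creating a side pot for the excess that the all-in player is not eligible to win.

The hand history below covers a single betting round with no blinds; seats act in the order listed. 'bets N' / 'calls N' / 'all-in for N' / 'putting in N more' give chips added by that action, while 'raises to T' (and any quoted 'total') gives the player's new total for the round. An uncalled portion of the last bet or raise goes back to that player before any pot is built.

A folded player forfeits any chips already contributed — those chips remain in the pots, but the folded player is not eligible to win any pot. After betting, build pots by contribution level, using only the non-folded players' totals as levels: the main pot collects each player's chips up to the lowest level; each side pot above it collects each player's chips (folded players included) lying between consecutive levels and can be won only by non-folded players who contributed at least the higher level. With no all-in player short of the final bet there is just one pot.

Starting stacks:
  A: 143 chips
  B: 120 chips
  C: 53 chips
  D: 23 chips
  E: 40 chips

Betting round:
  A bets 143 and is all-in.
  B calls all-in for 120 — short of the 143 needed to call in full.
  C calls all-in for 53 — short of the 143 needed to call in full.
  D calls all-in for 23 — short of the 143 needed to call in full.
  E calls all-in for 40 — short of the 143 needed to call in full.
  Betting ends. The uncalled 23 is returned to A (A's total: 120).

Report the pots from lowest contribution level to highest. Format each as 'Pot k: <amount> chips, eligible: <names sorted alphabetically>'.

Pot 1: 115 chips, eligible: A, B, C, D, E
Pot 2: 68 chips, eligible: A, B, C, E
Pot 3: 39 chips, eligible: A, B, C
Pot 4: 134 chips, eligible: A, B

Derivation:
Contributions (after 23 returned to A): A=120, B=120, C=53, D=23, E=40
Pot levels (distinct totals of non-folded players): 23, 40, 53, 120
Layer 1-23: 23 each from A, B, C, D, E = 23*5 = 115 chips; eligible A, B, C, D, E
Layer 24-40: 17 each from A, B, C, E = 17*4 = 68 chips; eligible A, B, C, E
Layer 41-53: 13 each from A, B, C = 13*3 = 39 chips; eligible A, B, C
Layer 54-120: 67 each from A, B = 67*2 = 134 chips; eligible A, B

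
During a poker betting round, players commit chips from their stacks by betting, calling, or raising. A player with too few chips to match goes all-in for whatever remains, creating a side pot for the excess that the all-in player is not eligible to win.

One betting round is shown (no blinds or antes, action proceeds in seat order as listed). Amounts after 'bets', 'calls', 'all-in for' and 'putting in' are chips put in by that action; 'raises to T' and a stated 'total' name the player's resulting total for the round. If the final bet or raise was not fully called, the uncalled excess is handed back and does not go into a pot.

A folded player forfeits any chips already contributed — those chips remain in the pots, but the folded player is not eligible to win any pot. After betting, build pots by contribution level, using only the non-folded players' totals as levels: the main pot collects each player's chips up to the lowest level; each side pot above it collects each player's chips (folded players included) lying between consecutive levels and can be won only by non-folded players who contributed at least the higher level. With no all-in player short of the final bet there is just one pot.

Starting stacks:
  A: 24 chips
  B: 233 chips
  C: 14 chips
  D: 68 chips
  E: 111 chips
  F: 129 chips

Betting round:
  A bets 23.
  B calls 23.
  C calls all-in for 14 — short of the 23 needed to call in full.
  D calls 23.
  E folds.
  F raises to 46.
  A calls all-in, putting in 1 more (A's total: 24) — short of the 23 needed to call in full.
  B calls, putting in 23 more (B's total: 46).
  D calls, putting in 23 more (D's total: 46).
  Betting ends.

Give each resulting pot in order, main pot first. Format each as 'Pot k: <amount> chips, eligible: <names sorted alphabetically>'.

Pot 1: 70 chips, eligible: A, B, C, D, F
Pot 2: 40 chips, eligible: A, B, D, F
Pot 3: 66 chips, eligible: B, D, F

Derivation:
Contributions: A=24, B=46, C=14, D=46, F=46
Folded: E
Pot levels (distinct totals of non-folded players): 14, 24, 46
Layer 1-14: 14 each from A, B, C, D, F = 14*5 = 70 chips; eligible A, B, C, D, F
Layer 15-24: 10 each from A, B, D, F = 10*4 = 40 chips; eligible A, B, D, F
Layer 25-46: 22 each from B, D, F = 22*3 = 66 chips; eligible B, D, F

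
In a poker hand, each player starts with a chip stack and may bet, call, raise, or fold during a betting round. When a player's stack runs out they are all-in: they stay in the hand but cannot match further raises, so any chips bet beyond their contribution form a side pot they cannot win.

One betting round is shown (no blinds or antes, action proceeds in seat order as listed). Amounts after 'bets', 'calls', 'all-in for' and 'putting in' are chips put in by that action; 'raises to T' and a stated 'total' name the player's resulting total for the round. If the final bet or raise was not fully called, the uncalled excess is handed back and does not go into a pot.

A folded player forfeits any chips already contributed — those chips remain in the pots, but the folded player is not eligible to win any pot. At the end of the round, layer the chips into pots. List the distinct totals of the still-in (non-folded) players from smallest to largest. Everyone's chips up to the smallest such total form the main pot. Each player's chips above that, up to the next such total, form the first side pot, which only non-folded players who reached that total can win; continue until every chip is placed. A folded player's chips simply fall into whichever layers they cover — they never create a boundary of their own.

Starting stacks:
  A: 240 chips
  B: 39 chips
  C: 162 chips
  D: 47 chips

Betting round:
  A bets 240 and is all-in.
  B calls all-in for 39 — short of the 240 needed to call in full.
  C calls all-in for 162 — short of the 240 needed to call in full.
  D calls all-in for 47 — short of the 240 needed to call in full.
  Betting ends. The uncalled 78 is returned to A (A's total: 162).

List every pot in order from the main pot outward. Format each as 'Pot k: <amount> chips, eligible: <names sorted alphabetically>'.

Contributions (after 78 returned to A): A=162, B=39, C=162, D=47
Pot levels (distinct totals of non-folded players): 39, 47, 162
Layer 1-39: 39 each from A, B, C, D = 39*4 = 156 chips; eligible A, B, C, D
Layer 40-47: 8 each from A, C, D = 8*3 = 24 chips; eligible A, C, D
Layer 48-162: 115 each from A, C = 115*2 = 230 chips; eligible A, C

Pot 1: 156 chips, eligible: A, B, C, D
Pot 2: 24 chips, eligible: A, C, D
Pot 3: 230 chips, eligible: A, C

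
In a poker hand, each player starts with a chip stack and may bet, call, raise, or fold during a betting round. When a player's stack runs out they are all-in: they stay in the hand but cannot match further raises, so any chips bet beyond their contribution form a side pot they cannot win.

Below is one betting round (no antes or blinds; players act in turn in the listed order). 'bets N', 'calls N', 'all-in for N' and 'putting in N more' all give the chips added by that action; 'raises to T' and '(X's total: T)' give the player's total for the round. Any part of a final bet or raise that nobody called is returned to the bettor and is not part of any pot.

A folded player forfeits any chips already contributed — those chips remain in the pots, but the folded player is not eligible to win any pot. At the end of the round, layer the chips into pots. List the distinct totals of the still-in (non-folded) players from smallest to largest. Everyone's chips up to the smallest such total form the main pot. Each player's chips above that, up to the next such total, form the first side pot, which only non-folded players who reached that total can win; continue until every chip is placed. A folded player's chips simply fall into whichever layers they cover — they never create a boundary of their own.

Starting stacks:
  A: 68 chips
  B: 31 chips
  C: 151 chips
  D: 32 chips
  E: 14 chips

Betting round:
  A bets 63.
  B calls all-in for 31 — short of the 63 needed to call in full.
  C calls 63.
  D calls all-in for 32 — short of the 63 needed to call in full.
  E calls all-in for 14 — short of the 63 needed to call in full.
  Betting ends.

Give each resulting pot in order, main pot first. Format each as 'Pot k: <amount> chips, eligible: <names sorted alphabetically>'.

Contributions: A=63, B=31, C=63, D=32, E=14
Pot levels (distinct totals of non-folded players): 14, 31, 32, 63
Layer 1-14: 14 each from A, B, C, D, E = 14*5 = 70 chips; eligible A, B, C, D, E
Layer 15-31: 17 each from A, B, C, D = 17*4 = 68 chips; eligible A, B, C, D
Layer 32-32: 1 each from A, C, D = 1*3 = 3 chips; eligible A, C, D
Layer 33-63: 31 each from A, C = 31*2 = 62 chips; eligible A, C

Pot 1: 70 chips, eligible: A, B, C, D, E
Pot 2: 68 chips, eligible: A, B, C, D
Pot 3: 3 chips, eligible: A, C, D
Pot 4: 62 chips, eligible: A, C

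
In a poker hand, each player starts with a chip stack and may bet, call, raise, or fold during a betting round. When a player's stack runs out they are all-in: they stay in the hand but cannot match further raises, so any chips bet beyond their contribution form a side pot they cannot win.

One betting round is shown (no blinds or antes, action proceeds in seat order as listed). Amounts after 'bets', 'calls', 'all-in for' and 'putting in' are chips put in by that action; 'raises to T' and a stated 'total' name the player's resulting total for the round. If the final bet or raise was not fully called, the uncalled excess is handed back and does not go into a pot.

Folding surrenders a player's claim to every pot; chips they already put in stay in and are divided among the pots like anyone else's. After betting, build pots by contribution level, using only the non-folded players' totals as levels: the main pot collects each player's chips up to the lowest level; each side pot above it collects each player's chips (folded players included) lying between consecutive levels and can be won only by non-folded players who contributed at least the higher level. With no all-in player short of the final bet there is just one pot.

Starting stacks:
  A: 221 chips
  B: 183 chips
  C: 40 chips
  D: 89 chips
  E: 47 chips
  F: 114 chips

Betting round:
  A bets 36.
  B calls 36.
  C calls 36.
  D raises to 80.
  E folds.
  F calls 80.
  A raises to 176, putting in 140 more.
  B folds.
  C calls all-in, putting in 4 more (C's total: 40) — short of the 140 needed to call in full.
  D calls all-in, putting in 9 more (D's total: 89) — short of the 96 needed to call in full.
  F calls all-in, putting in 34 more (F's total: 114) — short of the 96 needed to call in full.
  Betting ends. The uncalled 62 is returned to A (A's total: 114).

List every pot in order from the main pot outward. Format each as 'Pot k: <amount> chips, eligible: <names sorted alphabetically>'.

Contributions (after 62 returned to A): A=114, B=36, C=40, D=89, F=114
Folded: B, E
Pot levels (distinct totals of non-folded players): 40, 89, 114
Layer 1-40: A 40 + B 36 + C 40 + D 40 + F 40 = 196 chips; eligible A, C, D, F
Layer 41-89: 49 each from A, D, F = 49*3 = 147 chips; eligible A, D, F
Layer 90-114: 25 each from A, F = 25*2 = 50 chips; eligible A, F

Pot 1: 196 chips, eligible: A, C, D, F
Pot 2: 147 chips, eligible: A, D, F
Pot 3: 50 chips, eligible: A, F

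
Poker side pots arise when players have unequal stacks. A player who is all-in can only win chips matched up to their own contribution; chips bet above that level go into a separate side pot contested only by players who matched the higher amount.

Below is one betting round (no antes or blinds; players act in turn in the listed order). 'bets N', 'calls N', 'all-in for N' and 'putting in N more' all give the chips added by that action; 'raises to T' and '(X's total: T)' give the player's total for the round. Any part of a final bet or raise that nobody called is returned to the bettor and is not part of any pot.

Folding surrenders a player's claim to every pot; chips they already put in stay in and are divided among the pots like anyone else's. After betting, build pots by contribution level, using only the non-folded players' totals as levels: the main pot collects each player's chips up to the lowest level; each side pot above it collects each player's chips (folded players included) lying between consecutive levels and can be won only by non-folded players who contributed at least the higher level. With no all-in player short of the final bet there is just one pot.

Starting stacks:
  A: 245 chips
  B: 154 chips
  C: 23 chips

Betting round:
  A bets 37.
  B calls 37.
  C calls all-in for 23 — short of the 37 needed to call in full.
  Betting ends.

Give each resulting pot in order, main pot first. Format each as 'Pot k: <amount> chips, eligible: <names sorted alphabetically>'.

Pot 1: 69 chips, eligible: A, B, C
Pot 2: 28 chips, eligible: A, B

Derivation:
Contributions: A=37, B=37, C=23
Pot levels (distinct totals of non-folded players): 23, 37
Layer 1-23: 23 each from A, B, C = 23*3 = 69 chips; eligible A, B, C
Layer 24-37: 14 each from A, B = 14*2 = 28 chips; eligible A, B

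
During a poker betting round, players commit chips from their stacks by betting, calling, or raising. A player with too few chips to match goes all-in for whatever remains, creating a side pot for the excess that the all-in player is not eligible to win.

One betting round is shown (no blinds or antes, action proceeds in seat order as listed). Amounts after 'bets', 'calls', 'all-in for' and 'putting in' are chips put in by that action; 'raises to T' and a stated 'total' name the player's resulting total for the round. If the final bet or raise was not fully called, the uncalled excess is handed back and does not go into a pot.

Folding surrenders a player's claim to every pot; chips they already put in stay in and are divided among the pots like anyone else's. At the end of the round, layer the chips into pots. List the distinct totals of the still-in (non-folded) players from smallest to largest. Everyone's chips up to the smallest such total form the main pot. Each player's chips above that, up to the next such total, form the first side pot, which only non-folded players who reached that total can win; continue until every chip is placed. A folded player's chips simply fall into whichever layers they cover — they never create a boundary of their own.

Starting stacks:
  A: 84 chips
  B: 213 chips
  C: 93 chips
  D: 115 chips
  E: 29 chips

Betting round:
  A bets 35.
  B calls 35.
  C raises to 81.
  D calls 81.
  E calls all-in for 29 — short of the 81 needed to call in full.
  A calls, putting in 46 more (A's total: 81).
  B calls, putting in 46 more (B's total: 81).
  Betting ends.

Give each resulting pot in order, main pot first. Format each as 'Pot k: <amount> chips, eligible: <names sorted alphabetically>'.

Pot 1: 145 chips, eligible: A, B, C, D, E
Pot 2: 208 chips, eligible: A, B, C, D

Derivation:
Contributions: A=81, B=81, C=81, D=81, E=29
Pot levels (distinct totals of non-folded players): 29, 81
Layer 1-29: 29 each from A, B, C, D, E = 29*5 = 145 chips; eligible A, B, C, D, E
Layer 30-81: 52 each from A, B, C, D = 52*4 = 208 chips; eligible A, B, C, D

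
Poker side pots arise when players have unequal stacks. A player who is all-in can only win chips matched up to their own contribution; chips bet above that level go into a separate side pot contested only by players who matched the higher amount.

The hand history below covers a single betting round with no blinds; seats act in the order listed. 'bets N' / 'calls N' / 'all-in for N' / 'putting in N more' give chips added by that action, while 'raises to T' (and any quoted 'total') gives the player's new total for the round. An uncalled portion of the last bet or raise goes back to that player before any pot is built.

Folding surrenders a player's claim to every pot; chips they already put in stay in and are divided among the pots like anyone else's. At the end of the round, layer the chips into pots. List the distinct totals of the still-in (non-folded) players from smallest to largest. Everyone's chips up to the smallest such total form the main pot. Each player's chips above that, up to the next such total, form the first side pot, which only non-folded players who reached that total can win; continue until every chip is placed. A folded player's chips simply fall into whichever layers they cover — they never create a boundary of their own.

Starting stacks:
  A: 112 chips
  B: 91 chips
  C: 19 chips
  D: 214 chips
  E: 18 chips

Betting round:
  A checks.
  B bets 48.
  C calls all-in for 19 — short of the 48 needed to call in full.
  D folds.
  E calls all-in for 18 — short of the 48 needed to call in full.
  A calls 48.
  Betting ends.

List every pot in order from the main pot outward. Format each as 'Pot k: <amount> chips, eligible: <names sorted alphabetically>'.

Pot 1: 72 chips, eligible: A, B, C, E
Pot 2: 3 chips, eligible: A, B, C
Pot 3: 58 chips, eligible: A, B

Derivation:
Contributions: A=48, B=48, C=19, E=18
Folded: D
Pot levels (distinct totals of non-folded players): 18, 19, 48
Layer 1-18: 18 each from A, B, C, E = 18*4 = 72 chips; eligible A, B, C, E
Layer 19-19: 1 each from A, B, C = 1*3 = 3 chips; eligible A, B, C
Layer 20-48: 29 each from A, B = 29*2 = 58 chips; eligible A, B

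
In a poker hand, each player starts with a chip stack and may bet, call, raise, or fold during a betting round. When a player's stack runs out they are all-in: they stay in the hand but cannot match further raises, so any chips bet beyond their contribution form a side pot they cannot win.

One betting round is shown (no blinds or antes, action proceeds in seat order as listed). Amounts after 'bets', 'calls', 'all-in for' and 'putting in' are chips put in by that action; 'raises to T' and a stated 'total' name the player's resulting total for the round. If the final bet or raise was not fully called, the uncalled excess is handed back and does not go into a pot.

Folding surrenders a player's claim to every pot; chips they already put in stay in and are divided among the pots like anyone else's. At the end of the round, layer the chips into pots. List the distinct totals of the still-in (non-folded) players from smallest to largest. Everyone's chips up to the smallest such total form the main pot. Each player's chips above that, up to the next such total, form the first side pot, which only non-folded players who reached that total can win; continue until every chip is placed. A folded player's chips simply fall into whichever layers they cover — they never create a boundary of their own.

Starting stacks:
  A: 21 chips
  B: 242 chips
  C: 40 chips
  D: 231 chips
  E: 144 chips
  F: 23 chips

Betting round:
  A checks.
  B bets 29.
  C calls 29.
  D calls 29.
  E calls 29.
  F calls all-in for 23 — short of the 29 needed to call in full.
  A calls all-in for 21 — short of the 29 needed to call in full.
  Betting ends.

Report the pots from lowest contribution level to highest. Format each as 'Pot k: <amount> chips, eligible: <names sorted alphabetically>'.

Pot 1: 126 chips, eligible: A, B, C, D, E, F
Pot 2: 10 chips, eligible: B, C, D, E, F
Pot 3: 24 chips, eligible: B, C, D, E

Derivation:
Contributions: A=21, B=29, C=29, D=29, E=29, F=23
Pot levels (distinct totals of non-folded players): 21, 23, 29
Layer 1-21: 21 each from A, B, C, D, E, F = 21*6 = 126 chips; eligible A, B, C, D, E, F
Layer 22-23: 2 each from B, C, D, E, F = 2*5 = 10 chips; eligible B, C, D, E, F
Layer 24-29: 6 each from B, C, D, E = 6*4 = 24 chips; eligible B, C, D, E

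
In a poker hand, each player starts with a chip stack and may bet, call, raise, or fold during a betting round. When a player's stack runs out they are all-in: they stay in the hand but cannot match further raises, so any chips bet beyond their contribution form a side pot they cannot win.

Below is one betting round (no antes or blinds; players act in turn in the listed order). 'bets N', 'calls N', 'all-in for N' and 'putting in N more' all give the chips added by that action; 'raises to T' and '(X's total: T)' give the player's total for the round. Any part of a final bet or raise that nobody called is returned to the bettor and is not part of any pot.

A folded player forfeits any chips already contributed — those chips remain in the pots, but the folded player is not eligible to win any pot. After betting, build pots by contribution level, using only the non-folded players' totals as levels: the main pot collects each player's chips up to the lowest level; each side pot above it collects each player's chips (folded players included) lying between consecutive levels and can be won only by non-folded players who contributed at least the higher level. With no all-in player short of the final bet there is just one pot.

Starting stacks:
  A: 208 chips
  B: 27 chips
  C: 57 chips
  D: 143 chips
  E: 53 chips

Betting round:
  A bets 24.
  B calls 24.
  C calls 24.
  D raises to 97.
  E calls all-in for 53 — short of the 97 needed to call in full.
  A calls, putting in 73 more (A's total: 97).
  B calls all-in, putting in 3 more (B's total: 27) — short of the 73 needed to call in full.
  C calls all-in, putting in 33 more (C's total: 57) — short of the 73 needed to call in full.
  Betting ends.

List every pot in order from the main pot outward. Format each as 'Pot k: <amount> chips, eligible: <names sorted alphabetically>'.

Pot 1: 135 chips, eligible: A, B, C, D, E
Pot 2: 104 chips, eligible: A, C, D, E
Pot 3: 12 chips, eligible: A, C, D
Pot 4: 80 chips, eligible: A, D

Derivation:
Contributions: A=97, B=27, C=57, D=97, E=53
Pot levels (distinct totals of non-folded players): 27, 53, 57, 97
Layer 1-27: 27 each from A, B, C, D, E = 27*5 = 135 chips; eligible A, B, C, D, E
Layer 28-53: 26 each from A, C, D, E = 26*4 = 104 chips; eligible A, C, D, E
Layer 54-57: 4 each from A, C, D = 4*3 = 12 chips; eligible A, C, D
Layer 58-97: 40 each from A, D = 40*2 = 80 chips; eligible A, D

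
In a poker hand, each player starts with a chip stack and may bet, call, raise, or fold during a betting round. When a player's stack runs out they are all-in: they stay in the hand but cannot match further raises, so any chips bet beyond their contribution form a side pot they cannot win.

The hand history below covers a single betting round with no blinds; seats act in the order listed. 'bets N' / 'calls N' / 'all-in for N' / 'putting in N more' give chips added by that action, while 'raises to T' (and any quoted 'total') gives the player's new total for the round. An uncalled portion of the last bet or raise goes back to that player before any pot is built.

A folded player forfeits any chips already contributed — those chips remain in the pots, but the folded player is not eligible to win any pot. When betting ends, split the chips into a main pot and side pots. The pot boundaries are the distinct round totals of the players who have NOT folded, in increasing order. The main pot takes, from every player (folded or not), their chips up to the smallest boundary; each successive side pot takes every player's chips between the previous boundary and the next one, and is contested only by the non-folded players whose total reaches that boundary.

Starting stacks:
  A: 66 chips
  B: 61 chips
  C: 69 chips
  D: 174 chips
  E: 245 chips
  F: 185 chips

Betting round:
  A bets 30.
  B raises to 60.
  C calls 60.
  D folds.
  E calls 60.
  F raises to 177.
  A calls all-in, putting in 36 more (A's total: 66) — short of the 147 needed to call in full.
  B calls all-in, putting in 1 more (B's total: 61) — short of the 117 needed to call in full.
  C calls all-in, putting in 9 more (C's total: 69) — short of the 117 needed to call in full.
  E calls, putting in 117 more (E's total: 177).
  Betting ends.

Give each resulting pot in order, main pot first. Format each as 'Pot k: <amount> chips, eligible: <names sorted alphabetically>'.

Pot 1: 305 chips, eligible: A, B, C, E, F
Pot 2: 20 chips, eligible: A, C, E, F
Pot 3: 9 chips, eligible: C, E, F
Pot 4: 216 chips, eligible: E, F

Derivation:
Contributions: A=66, B=61, C=69, E=177, F=177
Folded: D
Pot levels (distinct totals of non-folded players): 61, 66, 69, 177
Layer 1-61: 61 each from A, B, C, E, F = 61*5 = 305 chips; eligible A, B, C, E, F
Layer 62-66: 5 each from A, C, E, F = 5*4 = 20 chips; eligible A, C, E, F
Layer 67-69: 3 each from C, E, F = 3*3 = 9 chips; eligible C, E, F
Layer 70-177: 108 each from E, F = 108*2 = 216 chips; eligible E, F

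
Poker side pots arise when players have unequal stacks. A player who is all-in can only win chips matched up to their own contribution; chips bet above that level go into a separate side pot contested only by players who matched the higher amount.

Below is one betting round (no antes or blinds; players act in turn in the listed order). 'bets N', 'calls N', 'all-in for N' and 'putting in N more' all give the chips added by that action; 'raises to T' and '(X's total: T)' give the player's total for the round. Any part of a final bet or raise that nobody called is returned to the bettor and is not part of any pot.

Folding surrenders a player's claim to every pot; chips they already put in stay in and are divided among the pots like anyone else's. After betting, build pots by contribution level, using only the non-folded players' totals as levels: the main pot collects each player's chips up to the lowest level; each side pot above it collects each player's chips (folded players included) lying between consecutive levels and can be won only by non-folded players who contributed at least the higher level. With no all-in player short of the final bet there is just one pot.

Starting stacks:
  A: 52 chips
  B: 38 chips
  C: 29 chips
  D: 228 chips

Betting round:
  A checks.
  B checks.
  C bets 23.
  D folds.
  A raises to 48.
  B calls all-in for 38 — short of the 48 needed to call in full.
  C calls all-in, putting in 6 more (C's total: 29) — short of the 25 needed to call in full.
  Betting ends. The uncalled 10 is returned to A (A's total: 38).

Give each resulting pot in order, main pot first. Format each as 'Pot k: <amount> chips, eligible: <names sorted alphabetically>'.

Pot 1: 87 chips, eligible: A, B, C
Pot 2: 18 chips, eligible: A, B

Derivation:
Contributions (after 10 returned to A): A=38, B=38, C=29
Folded: D
Pot levels (distinct totals of non-folded players): 29, 38
Layer 1-29: 29 each from A, B, C = 29*3 = 87 chips; eligible A, B, C
Layer 30-38: 9 each from A, B = 9*2 = 18 chips; eligible A, B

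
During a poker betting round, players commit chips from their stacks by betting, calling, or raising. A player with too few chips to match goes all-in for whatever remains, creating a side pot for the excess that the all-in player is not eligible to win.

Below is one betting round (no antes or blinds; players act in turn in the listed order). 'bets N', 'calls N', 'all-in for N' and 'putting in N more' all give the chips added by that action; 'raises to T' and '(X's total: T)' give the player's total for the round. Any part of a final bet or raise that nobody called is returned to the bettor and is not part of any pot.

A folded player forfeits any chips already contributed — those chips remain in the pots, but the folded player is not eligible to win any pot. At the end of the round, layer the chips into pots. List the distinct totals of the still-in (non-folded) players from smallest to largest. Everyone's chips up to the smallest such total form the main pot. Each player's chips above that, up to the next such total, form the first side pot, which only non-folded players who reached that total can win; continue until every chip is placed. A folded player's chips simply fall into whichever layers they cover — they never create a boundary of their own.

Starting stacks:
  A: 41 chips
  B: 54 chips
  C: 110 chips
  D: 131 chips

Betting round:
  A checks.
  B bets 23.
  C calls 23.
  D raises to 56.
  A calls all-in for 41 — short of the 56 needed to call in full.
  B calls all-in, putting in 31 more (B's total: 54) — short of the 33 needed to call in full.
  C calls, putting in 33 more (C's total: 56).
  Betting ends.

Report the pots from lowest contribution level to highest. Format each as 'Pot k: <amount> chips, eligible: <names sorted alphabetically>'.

Contributions: A=41, B=54, C=56, D=56
Pot levels (distinct totals of non-folded players): 41, 54, 56
Layer 1-41: 41 each from A, B, C, D = 41*4 = 164 chips; eligible A, B, C, D
Layer 42-54: 13 each from B, C, D = 13*3 = 39 chips; eligible B, C, D
Layer 55-56: 2 each from C, D = 2*2 = 4 chips; eligible C, D

Pot 1: 164 chips, eligible: A, B, C, D
Pot 2: 39 chips, eligible: B, C, D
Pot 3: 4 chips, eligible: C, D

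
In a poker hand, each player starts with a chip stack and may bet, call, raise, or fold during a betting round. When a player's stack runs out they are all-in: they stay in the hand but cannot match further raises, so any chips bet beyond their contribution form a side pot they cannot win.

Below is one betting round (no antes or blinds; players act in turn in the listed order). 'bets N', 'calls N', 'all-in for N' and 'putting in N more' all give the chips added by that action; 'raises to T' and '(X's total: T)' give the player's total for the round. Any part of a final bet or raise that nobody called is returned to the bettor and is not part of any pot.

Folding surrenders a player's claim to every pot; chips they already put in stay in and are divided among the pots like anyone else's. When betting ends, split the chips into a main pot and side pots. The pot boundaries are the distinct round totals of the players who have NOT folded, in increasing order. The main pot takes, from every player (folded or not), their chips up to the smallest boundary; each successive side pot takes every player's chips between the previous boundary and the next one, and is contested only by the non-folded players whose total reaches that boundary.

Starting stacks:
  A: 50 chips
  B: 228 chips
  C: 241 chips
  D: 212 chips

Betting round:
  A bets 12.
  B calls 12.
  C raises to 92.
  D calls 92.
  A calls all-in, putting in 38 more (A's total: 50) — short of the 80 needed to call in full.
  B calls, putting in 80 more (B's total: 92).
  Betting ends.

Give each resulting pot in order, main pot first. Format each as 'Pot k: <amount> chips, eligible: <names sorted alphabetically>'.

Pot 1: 200 chips, eligible: A, B, C, D
Pot 2: 126 chips, eligible: B, C, D

Derivation:
Contributions: A=50, B=92, C=92, D=92
Pot levels (distinct totals of non-folded players): 50, 92
Layer 1-50: 50 each from A, B, C, D = 50*4 = 200 chips; eligible A, B, C, D
Layer 51-92: 42 each from B, C, D = 42*3 = 126 chips; eligible B, C, D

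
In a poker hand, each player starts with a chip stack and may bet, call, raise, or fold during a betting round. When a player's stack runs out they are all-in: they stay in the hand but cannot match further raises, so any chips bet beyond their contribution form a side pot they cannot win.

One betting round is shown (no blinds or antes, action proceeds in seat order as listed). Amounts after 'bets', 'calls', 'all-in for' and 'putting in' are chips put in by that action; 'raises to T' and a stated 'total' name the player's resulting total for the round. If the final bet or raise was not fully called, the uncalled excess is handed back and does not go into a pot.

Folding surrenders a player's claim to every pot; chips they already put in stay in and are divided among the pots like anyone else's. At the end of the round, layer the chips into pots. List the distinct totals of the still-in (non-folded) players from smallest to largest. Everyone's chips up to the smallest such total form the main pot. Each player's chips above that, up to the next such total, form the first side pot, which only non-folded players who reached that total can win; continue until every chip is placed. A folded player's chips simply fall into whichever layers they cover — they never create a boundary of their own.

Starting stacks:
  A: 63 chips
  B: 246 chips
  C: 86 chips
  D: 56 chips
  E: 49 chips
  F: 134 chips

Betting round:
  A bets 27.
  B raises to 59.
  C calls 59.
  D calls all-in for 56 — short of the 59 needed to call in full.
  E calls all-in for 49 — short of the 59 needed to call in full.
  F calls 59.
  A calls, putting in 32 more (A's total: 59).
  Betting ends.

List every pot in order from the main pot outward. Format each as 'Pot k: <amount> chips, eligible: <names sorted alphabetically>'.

Contributions: A=59, B=59, C=59, D=56, E=49, F=59
Pot levels (distinct totals of non-folded players): 49, 56, 59
Layer 1-49: 49 each from A, B, C, D, E, F = 49*6 = 294 chips; eligible A, B, C, D, E, F
Layer 50-56: 7 each from A, B, C, D, F = 7*5 = 35 chips; eligible A, B, C, D, F
Layer 57-59: 3 each from A, B, C, F = 3*4 = 12 chips; eligible A, B, C, F

Pot 1: 294 chips, eligible: A, B, C, D, E, F
Pot 2: 35 chips, eligible: A, B, C, D, F
Pot 3: 12 chips, eligible: A, B, C, F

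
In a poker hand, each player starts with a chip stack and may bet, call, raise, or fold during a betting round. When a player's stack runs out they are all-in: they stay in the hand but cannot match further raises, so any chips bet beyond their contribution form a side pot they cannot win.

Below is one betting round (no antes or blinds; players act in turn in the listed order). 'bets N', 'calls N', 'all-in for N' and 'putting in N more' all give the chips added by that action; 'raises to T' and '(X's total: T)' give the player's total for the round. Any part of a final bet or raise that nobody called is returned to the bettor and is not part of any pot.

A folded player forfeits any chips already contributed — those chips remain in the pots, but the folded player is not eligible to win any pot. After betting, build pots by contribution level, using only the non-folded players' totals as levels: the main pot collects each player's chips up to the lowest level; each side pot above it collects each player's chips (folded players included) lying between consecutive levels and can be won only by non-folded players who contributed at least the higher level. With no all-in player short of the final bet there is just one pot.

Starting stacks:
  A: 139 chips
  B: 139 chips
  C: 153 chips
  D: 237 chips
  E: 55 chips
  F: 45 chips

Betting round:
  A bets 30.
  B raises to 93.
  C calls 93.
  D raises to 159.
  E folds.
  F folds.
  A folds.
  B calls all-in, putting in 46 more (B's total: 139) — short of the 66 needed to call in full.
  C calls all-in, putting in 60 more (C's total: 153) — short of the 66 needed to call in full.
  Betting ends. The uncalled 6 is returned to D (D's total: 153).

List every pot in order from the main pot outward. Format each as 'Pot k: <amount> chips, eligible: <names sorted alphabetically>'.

Contributions (after 6 returned to D): A=30, B=139, C=153, D=153
Folded: A, E, F
Pot levels (distinct totals of non-folded players): 139, 153
Layer 1-139: A 30 + B 139 + C 139 + D 139 = 447 chips; eligible B, C, D
Layer 140-153: 14 each from C, D = 14*2 = 28 chips; eligible C, D

Pot 1: 447 chips, eligible: B, C, D
Pot 2: 28 chips, eligible: C, D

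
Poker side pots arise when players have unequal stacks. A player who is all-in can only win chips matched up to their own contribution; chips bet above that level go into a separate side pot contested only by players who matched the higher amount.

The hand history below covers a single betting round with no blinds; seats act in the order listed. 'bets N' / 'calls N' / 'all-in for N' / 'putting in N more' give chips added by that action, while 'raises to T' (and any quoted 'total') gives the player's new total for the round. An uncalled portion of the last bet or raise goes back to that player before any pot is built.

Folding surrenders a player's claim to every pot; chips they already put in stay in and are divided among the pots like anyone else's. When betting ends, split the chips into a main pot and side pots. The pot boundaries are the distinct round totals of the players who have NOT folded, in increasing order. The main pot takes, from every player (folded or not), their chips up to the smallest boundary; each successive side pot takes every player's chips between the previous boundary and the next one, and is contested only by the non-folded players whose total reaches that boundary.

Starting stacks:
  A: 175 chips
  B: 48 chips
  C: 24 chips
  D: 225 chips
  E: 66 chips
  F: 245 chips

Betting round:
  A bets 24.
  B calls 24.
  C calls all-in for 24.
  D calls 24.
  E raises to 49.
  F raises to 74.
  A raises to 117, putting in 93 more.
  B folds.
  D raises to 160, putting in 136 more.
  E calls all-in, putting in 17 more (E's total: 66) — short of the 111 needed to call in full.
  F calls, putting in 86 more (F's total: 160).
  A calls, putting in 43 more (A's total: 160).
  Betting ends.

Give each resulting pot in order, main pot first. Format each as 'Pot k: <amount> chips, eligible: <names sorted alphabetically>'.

Pot 1: 144 chips, eligible: A, C, D, E, F
Pot 2: 168 chips, eligible: A, D, E, F
Pot 3: 282 chips, eligible: A, D, F

Derivation:
Contributions: A=160, B=24, C=24, D=160, E=66, F=160
Folded: B
Pot levels (distinct totals of non-folded players): 24, 66, 160
Layer 1-24: 24 each from A, B, C, D, E, F = 24*6 = 144 chips; eligible A, C, D, E, F
Layer 25-66: 42 each from A, D, E, F = 42*4 = 168 chips; eligible A, D, E, F
Layer 67-160: 94 each from A, D, F = 94*3 = 282 chips; eligible A, D, F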